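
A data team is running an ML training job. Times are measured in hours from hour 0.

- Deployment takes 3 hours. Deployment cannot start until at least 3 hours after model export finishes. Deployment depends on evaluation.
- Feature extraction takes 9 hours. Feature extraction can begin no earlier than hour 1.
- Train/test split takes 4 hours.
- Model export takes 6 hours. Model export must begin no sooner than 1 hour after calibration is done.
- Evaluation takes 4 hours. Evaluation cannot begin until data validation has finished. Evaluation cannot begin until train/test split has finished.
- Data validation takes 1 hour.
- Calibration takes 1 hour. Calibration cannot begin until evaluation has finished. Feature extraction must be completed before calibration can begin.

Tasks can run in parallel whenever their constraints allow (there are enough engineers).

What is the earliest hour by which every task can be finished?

Nothing blocks train/test split, so it runs from hour 0 to hour 4.
Feature extraction cannot begin until its own release at hour 1. It runs from hour 1 to 1 + 9 = hour 10.
Data validation can start immediately at hour 0; it finishes at hour 1.
For evaluation: data validation (finishes hour 1); train/test split (finishes hour 4). Taking the maximum gives a start of hour 4, and it finishes at 4 + 4 = hour 8.
Calibration has to wait for evaluation (finishes hour 8); feature extraction (finishes hour 10). The latest of these is hour 10, so calibration runs hour 10 to 10 + 1 = hour 11.
Model export cannot begin until calibration (finishes hour 11, plus 1-hour gap → hour 12). It runs from hour 12 to 12 + 6 = hour 18.
Deployment cannot start until model export (finishes hour 18, plus 3-hour gap → hour 21); evaluation (finishes hour 8). The controlling bound is hour 21, so deployment finishes at 21 + 3 = hour 24.
All tasks are finished once the last one completes. Finish times: Data validation at 1, Feature extraction at 10, Train/test split at 4, Evaluation at 8, Calibration at 11, Model export at 18, Deployment at 24. The latest is hour 24.

24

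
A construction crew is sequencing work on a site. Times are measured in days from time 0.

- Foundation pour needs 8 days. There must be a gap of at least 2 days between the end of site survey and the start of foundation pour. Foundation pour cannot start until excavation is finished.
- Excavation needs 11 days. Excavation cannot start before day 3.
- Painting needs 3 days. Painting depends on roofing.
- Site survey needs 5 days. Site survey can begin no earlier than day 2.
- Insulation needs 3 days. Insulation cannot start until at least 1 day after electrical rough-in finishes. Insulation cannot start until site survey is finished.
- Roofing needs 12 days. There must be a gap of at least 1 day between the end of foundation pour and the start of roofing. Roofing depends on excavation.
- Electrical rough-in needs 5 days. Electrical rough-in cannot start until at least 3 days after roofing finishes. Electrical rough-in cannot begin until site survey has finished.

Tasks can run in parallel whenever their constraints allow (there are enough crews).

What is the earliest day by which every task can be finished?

After its own release at day 3, excavation can start at day 3 and finishes at day 14.
Site survey cannot begin until its own release at day 2. It runs from day 2 to 2 + 5 = day 7.
For foundation pour: site survey (finishes day 7, plus 2-day gap → day 9); excavation (finishes day 14). Taking the maximum gives a start of day 14, and it finishes at 14 + 8 = day 22.
Roofing needs all of foundation pour (finishes day 22, plus 1-day gap → day 23); excavation (finishes day 14). That puts its earliest start at day 23; it finishes at 23 + 12 = day 35.
Painting waits on roofing (finishes day 35), so it starts at day 35 and finishes at 35 + 3 = day 38.
For electrical rough-in: roofing (finishes day 35, plus 3-day gap → day 38); site survey (finishes day 7). Taking the maximum gives a start of day 38, and it finishes at 38 + 5 = day 43.
Insulation cannot start until electrical rough-in (finishes day 43, plus 1-day gap → day 44); site survey (finishes day 7). The controlling bound is day 44, so insulation finishes at 44 + 3 = day 47.
All tasks are finished once the last one completes. Finish times: Site survey at 7, Excavation at 14, Foundation pour at 22, Roofing at 35, Electrical rough-in at 43, Insulation at 47, Painting at 38. The latest is day 47.

47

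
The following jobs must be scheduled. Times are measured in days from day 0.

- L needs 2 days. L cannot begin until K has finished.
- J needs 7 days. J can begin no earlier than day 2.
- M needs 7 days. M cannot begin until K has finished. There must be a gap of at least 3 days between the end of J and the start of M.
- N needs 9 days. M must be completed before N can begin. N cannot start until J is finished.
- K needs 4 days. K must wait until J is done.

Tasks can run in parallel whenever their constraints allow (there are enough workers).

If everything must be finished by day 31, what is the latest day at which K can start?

11

L must finish by day 31; it takes 2 days, so it must start by 31 − 2 = day 29.
Nothing follows N; the deadline of day 31 is its only limit. It must start by 31 − 9 = day 22.
M feeds into N (must start by day 22); so M must finish by day 22 and therefore start by day 15.
K has several dependents: L (must start by day 29); M (must start by day 15). The earliest of those limits is day 15, so K must start by 15 − 4 = day 11.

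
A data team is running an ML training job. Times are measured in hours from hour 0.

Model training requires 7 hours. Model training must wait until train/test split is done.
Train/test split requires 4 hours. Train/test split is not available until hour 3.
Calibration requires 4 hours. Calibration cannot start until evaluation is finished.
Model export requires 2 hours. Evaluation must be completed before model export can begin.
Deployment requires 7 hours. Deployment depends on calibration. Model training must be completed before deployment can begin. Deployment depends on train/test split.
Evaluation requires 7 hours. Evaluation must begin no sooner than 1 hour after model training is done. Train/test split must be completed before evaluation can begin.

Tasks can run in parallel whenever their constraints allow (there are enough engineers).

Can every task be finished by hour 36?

Train/test split cannot begin until its own release at hour 3. It runs from hour 3 to 3 + 4 = hour 7.
Model training waits on train/test split (finishes hour 7), so it starts at hour 7 and finishes at 7 + 7 = hour 14.
Evaluation needs all of model training (finishes hour 14, plus 1-hour gap → hour 15); train/test split (finishes hour 7). That puts its earliest start at hour 15; it finishes at 15 + 7 = hour 22.
After evaluation (finishes hour 22), model export can start at hour 22 and finishes at hour 24.
After evaluation (finishes hour 22), calibration can start at hour 22 and finishes at hour 26.
Deployment has to wait for calibration (finishes hour 26); model training (finishes hour 14); train/test split (finishes hour 7). The latest of these is hour 26, so deployment runs hour 26 to 26 + 7 = hour 33.
Every task is finished by hour 33, which is no later than the deadline of 36, so the schedule is feasible.

Yes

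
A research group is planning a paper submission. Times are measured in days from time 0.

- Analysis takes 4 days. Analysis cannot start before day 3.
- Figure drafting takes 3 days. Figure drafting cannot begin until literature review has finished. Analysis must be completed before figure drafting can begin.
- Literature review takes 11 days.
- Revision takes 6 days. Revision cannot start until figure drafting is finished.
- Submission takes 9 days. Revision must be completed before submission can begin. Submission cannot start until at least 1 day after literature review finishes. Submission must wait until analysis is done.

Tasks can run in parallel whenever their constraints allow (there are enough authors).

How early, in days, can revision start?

14

After its own release at day 3, analysis can start at day 3 and finishes at day 7.
Literature review has no prerequisites, so it starts at day 0 and finishes at day 11.
Figure drafting has to wait for literature review (finishes day 11); analysis (finishes day 7). The latest of these is day 11, so figure drafting runs day 11 to 11 + 3 = day 14.
Revision waits on figure drafting (finishes day 14), so the earliest it can start is day 14.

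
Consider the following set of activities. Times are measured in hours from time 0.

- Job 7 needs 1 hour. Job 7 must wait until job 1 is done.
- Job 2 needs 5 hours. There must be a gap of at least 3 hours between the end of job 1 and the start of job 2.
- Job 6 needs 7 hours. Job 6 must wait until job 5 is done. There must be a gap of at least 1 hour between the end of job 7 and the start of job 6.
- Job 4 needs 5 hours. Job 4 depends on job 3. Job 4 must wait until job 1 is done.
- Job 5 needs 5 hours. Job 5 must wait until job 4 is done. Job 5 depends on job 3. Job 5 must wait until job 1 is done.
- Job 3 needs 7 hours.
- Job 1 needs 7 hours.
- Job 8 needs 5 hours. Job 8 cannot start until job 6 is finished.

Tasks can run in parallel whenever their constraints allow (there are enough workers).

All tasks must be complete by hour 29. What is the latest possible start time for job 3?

Job 8 must finish by hour 29; it takes 5 hours, so it must start by 29 − 5 = hour 24.
Since job 8 (must start by hour 24) depends on it, job 6 must finish by hour 24. Backing off its 7-hour duration gives a latest start of hour 17.
Job 5 must finish before job 6 (must start by hour 17). With a 5-hour duration, job 5 must start by 17 − 5 = hour 12.
Job 4 has to be done before job 5 (must start by hour 12). That means finishing by hour 12, i.e. starting by 12 − 5 = hour 7.
Job 3 has several dependents: job 4 (must start by hour 7); job 5 (must start by hour 12). The earliest of those limits is hour 7, so job 3 must start by 7 − 7 = hour 0.

0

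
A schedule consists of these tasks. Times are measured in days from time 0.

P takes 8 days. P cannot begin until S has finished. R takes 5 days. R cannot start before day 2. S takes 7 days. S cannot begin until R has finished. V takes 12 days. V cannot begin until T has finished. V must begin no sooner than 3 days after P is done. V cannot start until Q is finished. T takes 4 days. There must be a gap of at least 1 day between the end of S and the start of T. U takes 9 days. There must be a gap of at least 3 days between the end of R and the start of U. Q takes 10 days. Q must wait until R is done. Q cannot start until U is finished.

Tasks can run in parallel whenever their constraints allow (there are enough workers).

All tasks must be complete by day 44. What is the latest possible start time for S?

14

Nothing follows V; the deadline of day 44 is its only limit. It must start by 44 − 12 = day 32.
P has to be done before V (must start by day 32, minus 3-day gap → day 29). That means finishing by day 29, i.e. starting by 29 − 8 = day 21.
T feeds into V (must start by day 32); so T must finish by day 32 and therefore start by day 28.
S has several dependents: P (must start by day 21); T (must start by day 28, minus 1-day gap → day 27). The earliest of those limits is day 21, so S must start by 21 − 7 = day 14.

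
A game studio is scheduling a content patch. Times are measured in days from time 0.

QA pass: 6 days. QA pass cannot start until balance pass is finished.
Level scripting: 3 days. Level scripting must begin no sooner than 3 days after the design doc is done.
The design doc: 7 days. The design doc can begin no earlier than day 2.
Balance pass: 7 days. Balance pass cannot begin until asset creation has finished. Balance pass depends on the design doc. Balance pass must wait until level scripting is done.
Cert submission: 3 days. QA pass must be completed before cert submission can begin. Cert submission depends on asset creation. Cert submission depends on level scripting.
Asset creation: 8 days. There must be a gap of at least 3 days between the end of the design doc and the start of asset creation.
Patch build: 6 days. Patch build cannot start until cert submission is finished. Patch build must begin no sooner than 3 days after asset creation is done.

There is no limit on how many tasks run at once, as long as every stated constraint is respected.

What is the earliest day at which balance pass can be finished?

27

The design doc waits on its own release at day 2, so it starts at day 2 and finishes at 2 + 7 = day 9.
Level scripting waits on the design doc (finishes day 9, plus 3-day gap → day 12), so it starts at day 12 and finishes at 12 + 3 = day 15.
After the design doc (finishes day 9, plus 3-day gap → day 12), asset creation can start at day 12 and finishes at day 20.
Balance pass needs all of asset creation (finishes day 20); the design doc (finishes day 9); level scripting (finishes day 15). That puts its earliest start at day 20; it finishes at 20 + 7 = day 27.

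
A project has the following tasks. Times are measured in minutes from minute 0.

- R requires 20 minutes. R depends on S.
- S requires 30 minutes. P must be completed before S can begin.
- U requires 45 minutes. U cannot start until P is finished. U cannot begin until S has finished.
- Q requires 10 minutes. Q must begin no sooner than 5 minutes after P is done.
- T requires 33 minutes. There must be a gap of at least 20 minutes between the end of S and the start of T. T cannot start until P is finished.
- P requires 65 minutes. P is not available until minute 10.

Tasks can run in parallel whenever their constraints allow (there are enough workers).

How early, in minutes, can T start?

P waits on its own release at minute 10, so it starts at minute 10 and finishes at 10 + 65 = minute 75.
S cannot begin until P (finishes minute 75). It runs from minute 75 to 75 + 30 = minute 105.
T waits on S (finishes minute 105, plus 20-minute gap → minute 125); P (finishes minute 75). The latest of these is minute 125, which is the earliest T can start.

125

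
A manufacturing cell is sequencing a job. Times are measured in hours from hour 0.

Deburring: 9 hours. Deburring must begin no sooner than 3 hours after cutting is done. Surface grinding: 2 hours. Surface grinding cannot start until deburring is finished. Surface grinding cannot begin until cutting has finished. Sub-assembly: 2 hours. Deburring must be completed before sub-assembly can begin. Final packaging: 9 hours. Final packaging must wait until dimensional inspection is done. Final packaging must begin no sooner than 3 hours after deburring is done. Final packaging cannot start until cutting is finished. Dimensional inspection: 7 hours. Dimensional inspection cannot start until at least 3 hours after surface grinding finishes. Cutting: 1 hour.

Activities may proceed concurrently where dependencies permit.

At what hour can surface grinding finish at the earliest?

Cutting has no prerequisites, so it starts at hour 0 and finishes at hour 1.
Deburring waits on cutting (finishes hour 1, plus 3-hour gap → hour 4), so it starts at hour 4 and finishes at 4 + 9 = hour 13.
Surface grinding needs all of deburring (finishes hour 13); cutting (finishes hour 1). That puts its earliest start at hour 13; it finishes at 13 + 2 = hour 15.

15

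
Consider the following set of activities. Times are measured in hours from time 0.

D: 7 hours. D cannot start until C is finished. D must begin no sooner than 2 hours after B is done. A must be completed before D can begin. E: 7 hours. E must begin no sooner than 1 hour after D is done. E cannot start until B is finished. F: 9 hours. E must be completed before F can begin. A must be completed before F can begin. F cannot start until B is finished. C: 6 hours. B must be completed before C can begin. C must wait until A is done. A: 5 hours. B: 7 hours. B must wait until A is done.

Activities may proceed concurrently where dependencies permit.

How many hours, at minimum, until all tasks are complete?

42

A can start immediately at hour 0; it finishes at hour 5.
After A (finishes hour 5), B can start at hour 5 and finishes at hour 12.
C needs all of B (finishes hour 12); A (finishes hour 5). That puts its earliest start at hour 12; it finishes at 12 + 6 = hour 18.
D needs all of C (finishes hour 18); B (finishes hour 12, plus 2-hour gap → hour 14); A (finishes hour 5). That puts its earliest start at hour 18; it finishes at 18 + 7 = hour 25.
E has to wait for D (finishes hour 25, plus 1-hour gap → hour 26); B (finishes hour 12). The latest of these is hour 26, so E runs hour 26 to 26 + 7 = hour 33.
F cannot start until E (finishes hour 33); A (finishes hour 5); B (finishes hour 12). The controlling bound is hour 33, so F finishes at 33 + 9 = hour 42.
All tasks are finished once the last one completes. Finish times: A at 5, B at 12, C at 18, D at 25, E at 33, F at 42. The latest is hour 42.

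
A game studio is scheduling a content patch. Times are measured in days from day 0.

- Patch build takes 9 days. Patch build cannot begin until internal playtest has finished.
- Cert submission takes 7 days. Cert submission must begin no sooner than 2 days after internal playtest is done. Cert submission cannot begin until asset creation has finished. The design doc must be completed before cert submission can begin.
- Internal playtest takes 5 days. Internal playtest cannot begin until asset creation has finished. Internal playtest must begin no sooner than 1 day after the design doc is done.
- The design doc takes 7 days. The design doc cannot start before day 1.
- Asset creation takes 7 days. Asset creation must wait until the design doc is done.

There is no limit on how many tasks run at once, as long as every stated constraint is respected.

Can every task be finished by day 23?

The design doc waits on its own release at day 1, so it starts at day 1 and finishes at 1 + 7 = day 8.
After the design doc (finishes day 8), asset creation can start at day 8 and finishes at day 15.
Internal playtest has to wait for asset creation (finishes day 15); the design doc (finishes day 8, plus 1-day gap → day 9). The latest of these is day 15, so internal playtest runs day 15 to 15 + 5 = day 20.
Patch build waits on internal playtest (finishes day 20), so it starts at day 20 and finishes at 20 + 9 = day 29.
Cert submission needs all of internal playtest (finishes day 20, plus 2-day gap → day 22); asset creation (finishes day 15); the design doc (finishes day 8). That puts its earliest start at day 22; it finishes at 22 + 7 = day 29.
The earliest everything can be done is day 29, which is after the deadline of 23, so it is not possible.

No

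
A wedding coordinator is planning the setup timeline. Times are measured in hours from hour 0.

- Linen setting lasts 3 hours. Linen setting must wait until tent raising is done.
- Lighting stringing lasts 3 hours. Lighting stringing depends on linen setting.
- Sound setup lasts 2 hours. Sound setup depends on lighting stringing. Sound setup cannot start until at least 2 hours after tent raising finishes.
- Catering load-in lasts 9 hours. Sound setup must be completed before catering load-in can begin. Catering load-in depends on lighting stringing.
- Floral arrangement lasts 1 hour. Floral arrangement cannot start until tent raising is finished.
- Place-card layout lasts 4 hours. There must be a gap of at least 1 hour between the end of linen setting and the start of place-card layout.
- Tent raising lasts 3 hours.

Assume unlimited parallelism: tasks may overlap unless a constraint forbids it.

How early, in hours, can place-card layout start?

7

Tent raising has no prerequisites, so it starts at hour 0 and finishes at hour 3.
Linen setting waits on tent raising (finishes hour 3), so it starts at hour 3 and finishes at 3 + 3 = hour 6.
Place-card layout waits on linen setting (finishes hour 6, plus 1-hour gap → hour 7), so the earliest it can start is hour 7.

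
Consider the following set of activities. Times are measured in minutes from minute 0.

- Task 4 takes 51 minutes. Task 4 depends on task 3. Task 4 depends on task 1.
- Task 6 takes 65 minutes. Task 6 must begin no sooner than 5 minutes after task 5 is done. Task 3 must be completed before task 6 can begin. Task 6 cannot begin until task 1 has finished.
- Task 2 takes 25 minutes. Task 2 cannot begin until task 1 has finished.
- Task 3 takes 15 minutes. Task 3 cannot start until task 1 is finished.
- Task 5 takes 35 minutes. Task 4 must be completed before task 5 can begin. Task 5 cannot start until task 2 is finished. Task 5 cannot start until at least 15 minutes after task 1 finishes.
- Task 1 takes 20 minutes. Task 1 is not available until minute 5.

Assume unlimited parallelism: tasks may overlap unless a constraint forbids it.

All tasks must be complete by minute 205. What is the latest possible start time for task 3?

To finish by minute 205, task 6 (duration 65) must start no later than minute 140.
Task 5 has to be done before task 6 (must start by minute 140, minus 5-minute gap → minute 135). That means finishing by minute 135, i.e. starting by 135 − 35 = minute 100.
Task 4 must finish before task 5 (must start by minute 100). With a 51-minute duration, task 4 must start by 100 − 51 = minute 49.
Task 3 has several dependents: task 4 (must start by minute 49); task 6 (must start by minute 140). The earliest of those limits is minute 49, so task 3 must start by 49 − 15 = minute 34.

34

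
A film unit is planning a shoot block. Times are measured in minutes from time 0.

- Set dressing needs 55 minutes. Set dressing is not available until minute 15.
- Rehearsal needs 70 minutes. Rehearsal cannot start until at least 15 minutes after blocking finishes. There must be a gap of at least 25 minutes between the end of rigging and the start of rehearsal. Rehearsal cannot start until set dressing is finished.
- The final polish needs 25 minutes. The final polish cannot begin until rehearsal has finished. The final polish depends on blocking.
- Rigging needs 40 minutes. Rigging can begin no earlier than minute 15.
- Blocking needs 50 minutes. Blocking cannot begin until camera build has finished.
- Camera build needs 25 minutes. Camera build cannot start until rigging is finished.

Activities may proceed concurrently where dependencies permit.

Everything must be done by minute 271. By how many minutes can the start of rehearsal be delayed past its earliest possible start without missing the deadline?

31

Set dressing cannot begin until its own release at minute 15. It runs from minute 15 to 15 + 55 = minute 70.
Rigging cannot begin until its own release at minute 15. It runs from minute 15 to 15 + 40 = minute 55.
Camera build waits on rigging (finishes minute 55), so it starts at minute 55 and finishes at 55 + 25 = minute 80.
After camera build (finishes minute 80), blocking can start at minute 80 and finishes at minute 130.
Rehearsal cannot start until blocking (finishes minute 130, plus 15-minute gap → minute 145); rigging (finishes minute 55, plus 25-minute gap → minute 80); set dressing (finishes minute 70). The controlling bound is minute 145, so rehearsal finishes at 145 + 70 = minute 215.

Working backward from the deadline:
To finish by minute 271, the final polish (duration 25) must start no later than minute 246.
Rehearsal feeds into the final polish (must start by minute 246); so rehearsal must finish by minute 246 and therefore start by minute 176.
So rehearsal can start as early as minute 145 and as late as minute 176, giving 176 − 145 = 31 minutes of slack.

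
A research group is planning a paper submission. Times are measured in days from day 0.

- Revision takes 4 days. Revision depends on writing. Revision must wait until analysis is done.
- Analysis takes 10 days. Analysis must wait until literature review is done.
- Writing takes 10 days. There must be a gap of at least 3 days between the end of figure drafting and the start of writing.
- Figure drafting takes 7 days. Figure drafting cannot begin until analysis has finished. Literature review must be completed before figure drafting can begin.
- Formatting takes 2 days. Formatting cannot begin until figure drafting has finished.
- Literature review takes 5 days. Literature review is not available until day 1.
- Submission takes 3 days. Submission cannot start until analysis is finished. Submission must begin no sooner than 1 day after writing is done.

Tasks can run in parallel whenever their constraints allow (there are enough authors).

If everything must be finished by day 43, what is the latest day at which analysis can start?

9

To finish by day 43, revision (duration 4) must start no later than day 39.
Nothing follows submission; the deadline of day 43 is its only limit. It must start by 43 − 3 = day 40.
Writing feeds revision (must start by day 39); submission (must start by day 40, minus 1-day gap → day 39). Taking the minimum, writing must finish by day 39 and start by 39 − 10 = day 29.
Formatting has no dependents, so it just needs to finish by day 43. Starting by 43 − 2 = day 41 achieves that.
For figure drafting: writing (must start by day 29, minus 3-day gap → day 26); formatting (must start by day 41). The most restrictive is day 26; with a 7-day duration, figure drafting must start by day 19.
Analysis has several dependents: figure drafting (must start by day 19); revision (must start by day 39); submission (must start by day 40). The earliest of those limits is day 19, so analysis must start by 19 − 10 = day 9.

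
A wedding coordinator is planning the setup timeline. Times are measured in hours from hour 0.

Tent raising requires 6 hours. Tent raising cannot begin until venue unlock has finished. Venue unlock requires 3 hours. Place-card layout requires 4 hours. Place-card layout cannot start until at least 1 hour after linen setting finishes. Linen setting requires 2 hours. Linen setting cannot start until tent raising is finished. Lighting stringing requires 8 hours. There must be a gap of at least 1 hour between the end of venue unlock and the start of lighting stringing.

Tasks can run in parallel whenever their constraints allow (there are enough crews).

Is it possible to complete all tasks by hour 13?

Venue unlock can start immediately at hour 0; it finishes at hour 3.
Lighting stringing waits on venue unlock (finishes hour 3, plus 1-hour gap → hour 4), so it starts at hour 4 and finishes at 4 + 8 = hour 12.
Tent raising cannot begin until venue unlock (finishes hour 3). It runs from hour 3 to 3 + 6 = hour 9.
Linen setting waits on tent raising (finishes hour 9), so it starts at hour 9 and finishes at 9 + 2 = hour 11.
Place-card layout waits on linen setting (finishes hour 11, plus 1-hour gap → hour 12), so it starts at hour 12 and finishes at 12 + 4 = hour 16.
The earliest everything can be done is hour 16, which is after the deadline of 13, so it is not possible.

No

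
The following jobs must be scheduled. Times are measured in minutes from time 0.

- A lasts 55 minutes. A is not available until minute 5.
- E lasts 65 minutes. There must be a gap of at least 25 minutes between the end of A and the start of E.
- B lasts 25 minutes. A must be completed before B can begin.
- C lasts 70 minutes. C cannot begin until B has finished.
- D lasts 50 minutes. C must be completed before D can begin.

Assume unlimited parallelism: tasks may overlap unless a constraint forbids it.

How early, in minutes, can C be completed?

After its own release at minute 5, A can start at minute 5 and finishes at minute 60.
B waits on A (finishes minute 60), so it starts at minute 60 and finishes at 60 + 25 = minute 85.
C cannot begin until B (finishes minute 85). It runs from minute 85 to 85 + 70 = minute 155.

155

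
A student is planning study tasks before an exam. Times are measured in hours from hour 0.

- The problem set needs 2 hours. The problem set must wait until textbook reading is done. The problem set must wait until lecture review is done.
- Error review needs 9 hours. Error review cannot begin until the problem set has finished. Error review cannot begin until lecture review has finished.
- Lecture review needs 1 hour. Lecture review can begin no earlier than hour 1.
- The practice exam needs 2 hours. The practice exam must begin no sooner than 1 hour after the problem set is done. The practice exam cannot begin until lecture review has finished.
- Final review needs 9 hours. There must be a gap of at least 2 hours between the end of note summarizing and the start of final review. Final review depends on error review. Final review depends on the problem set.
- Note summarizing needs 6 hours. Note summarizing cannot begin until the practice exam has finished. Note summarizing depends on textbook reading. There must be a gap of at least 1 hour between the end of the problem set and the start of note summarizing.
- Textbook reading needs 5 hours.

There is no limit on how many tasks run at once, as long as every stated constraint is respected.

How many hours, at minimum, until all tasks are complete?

Lecture review waits on its own release at hour 1, so it starts at hour 1 and finishes at 1 + 1 = hour 2.
Textbook reading has no prerequisites, so it starts at hour 0 and finishes at hour 5.
The problem set cannot start until textbook reading (finishes hour 5); lecture review (finishes hour 2). The controlling bound is hour 5, so the problem set finishes at 5 + 2 = hour 7.
Error review has to wait for the problem set (finishes hour 7); lecture review (finishes hour 2). The latest of these is hour 7, so error review runs hour 7 to 7 + 9 = hour 16.
The practice exam has to wait for the problem set (finishes hour 7, plus 1-hour gap → hour 8); lecture review (finishes hour 2). The latest of these is hour 8, so the practice exam runs hour 8 to 8 + 2 = hour 10.
Note summarizing needs all of the practice exam (finishes hour 10); textbook reading (finishes hour 5); the problem set (finishes hour 7, plus 1-hour gap → hour 8). That puts its earliest start at hour 10; it finishes at 10 + 6 = hour 16.
For final review: note summarizing (finishes hour 16, plus 2-hour gap → hour 18); error review (finishes hour 16); the problem set (finishes hour 7). Taking the maximum gives a start of hour 18, and it finishes at 18 + 9 = hour 27.
All tasks are finished once the last one completes. Finish times: Textbook reading at 5, Lecture review at 2, The problem set at 7, The practice exam at 10, Error review at 16, Note summarizing at 16, Final review at 27. The latest is hour 27.

27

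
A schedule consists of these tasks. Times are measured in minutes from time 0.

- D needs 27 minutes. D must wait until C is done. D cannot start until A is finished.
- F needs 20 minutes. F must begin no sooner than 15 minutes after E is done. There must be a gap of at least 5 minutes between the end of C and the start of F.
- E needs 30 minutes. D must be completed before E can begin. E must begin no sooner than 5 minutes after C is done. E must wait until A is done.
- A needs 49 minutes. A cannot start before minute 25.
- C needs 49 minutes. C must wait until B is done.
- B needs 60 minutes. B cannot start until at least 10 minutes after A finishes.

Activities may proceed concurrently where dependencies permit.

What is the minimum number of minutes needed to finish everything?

A waits on its own release at minute 25, so it starts at minute 25 and finishes at 25 + 49 = minute 74.
After A (finishes minute 74, plus 10-minute gap → minute 84), B can start at minute 84 and finishes at minute 144.
C cannot begin until B (finishes minute 144). It runs from minute 144 to 144 + 49 = minute 193.
For D: C (finishes minute 193); A (finishes minute 74). Taking the maximum gives a start of minute 193, and it finishes at 193 + 27 = minute 220.
For E: D (finishes minute 220); C (finishes minute 193, plus 5-minute gap → minute 198); A (finishes minute 74). Taking the maximum gives a start of minute 220, and it finishes at 220 + 30 = minute 250.
F needs all of E (finishes minute 250, plus 15-minute gap → minute 265); C (finishes minute 193, plus 5-minute gap → minute 198). That puts its earliest start at minute 265; it finishes at 265 + 20 = minute 285.
All tasks are finished once the last one completes. Finish times: A at 74, B at 144, C at 193, D at 220, E at 250, F at 285. The latest is minute 285.

285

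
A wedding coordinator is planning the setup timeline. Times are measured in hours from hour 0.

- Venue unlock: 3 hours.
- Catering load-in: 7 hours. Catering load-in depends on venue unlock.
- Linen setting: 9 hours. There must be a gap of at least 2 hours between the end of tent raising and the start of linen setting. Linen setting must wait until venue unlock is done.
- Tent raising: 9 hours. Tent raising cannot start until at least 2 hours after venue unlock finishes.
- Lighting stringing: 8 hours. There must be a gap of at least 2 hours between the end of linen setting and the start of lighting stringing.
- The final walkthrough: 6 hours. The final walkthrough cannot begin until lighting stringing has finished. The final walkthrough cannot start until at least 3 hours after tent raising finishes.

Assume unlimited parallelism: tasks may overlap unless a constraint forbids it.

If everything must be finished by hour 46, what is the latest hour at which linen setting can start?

21

To finish by hour 46, the final walkthrough (duration 6) must start no later than hour 40.
Lighting stringing has to be done before the final walkthrough (must start by hour 40). That means finishing by hour 40, i.e. starting by 40 − 8 = hour 32.
Linen setting must finish before lighting stringing (must start by hour 32, minus 2-hour gap → hour 30). With a 9-hour duration, linen setting must start by 30 − 9 = hour 21.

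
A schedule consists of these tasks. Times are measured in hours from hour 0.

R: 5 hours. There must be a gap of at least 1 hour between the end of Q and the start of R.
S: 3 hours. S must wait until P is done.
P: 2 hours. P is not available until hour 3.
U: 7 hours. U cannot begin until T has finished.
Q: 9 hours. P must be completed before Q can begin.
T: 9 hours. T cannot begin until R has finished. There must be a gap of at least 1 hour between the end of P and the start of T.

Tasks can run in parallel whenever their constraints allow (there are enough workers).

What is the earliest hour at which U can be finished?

36

P cannot begin until its own release at hour 3. It runs from hour 3 to 3 + 2 = hour 5.
Q waits on P (finishes hour 5), so it starts at hour 5 and finishes at 5 + 9 = hour 14.
R cannot begin until Q (finishes hour 14, plus 1-hour gap → hour 15). It runs from hour 15 to 15 + 5 = hour 20.
T needs all of R (finishes hour 20); P (finishes hour 5, plus 1-hour gap → hour 6). That puts its earliest start at hour 20; it finishes at 20 + 9 = hour 29.
U cannot begin until T (finishes hour 29). It runs from hour 29 to 29 + 7 = hour 36.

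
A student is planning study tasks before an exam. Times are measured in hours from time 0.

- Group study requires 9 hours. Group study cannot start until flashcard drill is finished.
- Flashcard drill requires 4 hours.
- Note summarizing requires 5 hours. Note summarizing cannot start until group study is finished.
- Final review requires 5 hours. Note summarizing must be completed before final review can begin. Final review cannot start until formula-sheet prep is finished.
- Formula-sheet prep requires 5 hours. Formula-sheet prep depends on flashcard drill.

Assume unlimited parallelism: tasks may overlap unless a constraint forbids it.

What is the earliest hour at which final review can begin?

18

Nothing blocks flashcard drill, so it runs from hour 0 to hour 4.
After flashcard drill (finishes hour 4), formula-sheet prep can start at hour 4 and finishes at hour 9.
Group study cannot begin until flashcard drill (finishes hour 4). It runs from hour 4 to 4 + 9 = hour 13.
Note summarizing cannot begin until group study (finishes hour 13). It runs from hour 13 to 13 + 5 = hour 18.
Final review waits on note summarizing (finishes hour 18); formula-sheet prep (finishes hour 9). The latest of these is hour 18, which is the earliest final review can start.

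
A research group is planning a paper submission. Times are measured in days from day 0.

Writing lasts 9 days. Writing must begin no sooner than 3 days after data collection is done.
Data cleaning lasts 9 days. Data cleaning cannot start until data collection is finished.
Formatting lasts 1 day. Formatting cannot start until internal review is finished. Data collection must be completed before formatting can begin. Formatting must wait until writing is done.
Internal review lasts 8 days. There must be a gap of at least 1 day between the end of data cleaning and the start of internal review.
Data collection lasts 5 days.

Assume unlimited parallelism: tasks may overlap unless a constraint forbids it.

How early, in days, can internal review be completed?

Data collection can start immediately at day 0; it finishes at day 5.
Data cleaning waits on data collection (finishes day 5), so it starts at day 5 and finishes at 5 + 9 = day 14.
Internal review waits on data cleaning (finishes day 14, plus 1-day gap → day 15), so it starts at day 15 and finishes at 15 + 8 = day 23.

23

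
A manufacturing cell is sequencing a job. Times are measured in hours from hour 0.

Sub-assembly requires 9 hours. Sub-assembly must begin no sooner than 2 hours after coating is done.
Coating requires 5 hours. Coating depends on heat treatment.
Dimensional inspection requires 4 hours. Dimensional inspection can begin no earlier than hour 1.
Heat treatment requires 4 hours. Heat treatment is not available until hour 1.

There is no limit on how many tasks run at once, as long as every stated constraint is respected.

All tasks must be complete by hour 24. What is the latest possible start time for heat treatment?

To finish by hour 24, sub-assembly (duration 9) must start no later than hour 15.
Coating feeds into sub-assembly (must start by hour 15, minus 2-hour gap → hour 13); so coating must finish by hour 13 and therefore start by hour 8.
Since coating (must start by hour 8) depends on it, heat treatment must finish by hour 8. Backing off its 4-hour duration gives a latest start of hour 4.

4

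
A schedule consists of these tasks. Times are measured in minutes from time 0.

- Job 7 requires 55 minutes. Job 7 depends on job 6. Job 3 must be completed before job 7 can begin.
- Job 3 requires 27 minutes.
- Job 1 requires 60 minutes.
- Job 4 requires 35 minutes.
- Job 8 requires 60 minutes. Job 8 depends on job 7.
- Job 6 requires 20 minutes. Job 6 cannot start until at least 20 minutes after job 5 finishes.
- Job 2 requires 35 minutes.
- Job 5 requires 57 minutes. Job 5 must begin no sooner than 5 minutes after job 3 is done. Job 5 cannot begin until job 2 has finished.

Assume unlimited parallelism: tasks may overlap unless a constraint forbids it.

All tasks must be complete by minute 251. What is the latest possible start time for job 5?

39

To finish by minute 251, job 8 (duration 60) must start no later than minute 191.
Job 7 must finish before job 8 (must start by minute 191). With a 55-minute duration, job 7 must start by 191 − 55 = minute 136.
Job 6 has to be done before job 7 (must start by minute 136). That means finishing by minute 136, i.e. starting by 136 − 20 = minute 116.
Job 5 has to be done before job 6 (must start by minute 116, minus 20-minute gap → minute 96). That means finishing by minute 96, i.e. starting by 96 − 57 = minute 39.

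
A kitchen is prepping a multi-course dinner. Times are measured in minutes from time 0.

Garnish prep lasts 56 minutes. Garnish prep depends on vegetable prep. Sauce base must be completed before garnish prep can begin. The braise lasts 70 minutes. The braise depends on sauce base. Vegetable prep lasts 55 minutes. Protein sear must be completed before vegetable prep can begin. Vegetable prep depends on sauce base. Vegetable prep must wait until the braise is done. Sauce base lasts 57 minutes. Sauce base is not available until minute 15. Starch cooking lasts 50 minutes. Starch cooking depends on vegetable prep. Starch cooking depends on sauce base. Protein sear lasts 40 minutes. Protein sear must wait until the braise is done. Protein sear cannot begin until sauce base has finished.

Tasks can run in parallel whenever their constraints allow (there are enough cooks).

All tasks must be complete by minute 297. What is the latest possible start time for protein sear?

146

To finish by minute 297, starch cooking (duration 50) must start no later than minute 247.
Nothing follows garnish prep; the deadline of minute 297 is its only limit. It must start by 297 − 56 = minute 241.
Vegetable prep has several dependents: starch cooking (must start by minute 247); garnish prep (must start by minute 241). The earliest of those limits is minute 241, so vegetable prep must start by 241 − 55 = minute 186.
Protein sear feeds into vegetable prep (must start by minute 186); so protein sear must finish by minute 186 and therefore start by minute 146.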